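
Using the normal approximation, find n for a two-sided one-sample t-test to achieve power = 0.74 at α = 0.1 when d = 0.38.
n = 37

Sample size formula (one-sample t-test, normal approximation):
n = ((z_{α/2} + z_β) / d)²

z_{α/2} = 1.645 (for α = 0.1, two-sided)
z_β = 0.643 (for power = 0.74)
d = 0.38

n = ((1.645 + 0.643) / 0.38)²
n = (6.021)²
n ≈ 36.25
Round up to the next whole number: n = 37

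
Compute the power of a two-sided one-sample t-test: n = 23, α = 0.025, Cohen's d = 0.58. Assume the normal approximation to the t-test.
Power ≈ 0.71

Power calculation (one-sample t-test, normal approximation):
z_β = d · √n - z_{α/2}
z_β = 0.58 · √23 - 2.241
z_β = 0.58 · 4.796 - 2.241
z_β = 0.540

Power = Φ(z_β) = Φ(0.540) ≈ 0.705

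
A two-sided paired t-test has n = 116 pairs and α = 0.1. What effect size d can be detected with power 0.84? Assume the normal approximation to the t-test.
d ≈ 0.25

Minimum detectable effect (paired t-test, normal approximation):
d = (z_{α/2} + z_β) / √n
d = (1.645 + 0.994) / √116
d = 2.639 / 10.770
d ≈ 0.25

By Cohen's convention (0.2 small / 0.5 medium / 0.8 large): small effect.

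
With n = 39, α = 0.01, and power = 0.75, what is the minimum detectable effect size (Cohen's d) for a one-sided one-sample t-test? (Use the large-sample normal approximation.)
d ≈ 0.48

Minimum detectable effect (one-sample t-test, normal approximation):
d = (z_α + z_β) / √n
d = (2.326 + 0.674) / √39
d = 3.001 / 6.245
d ≈ 0.48

By Cohen's convention (0.2 small / 0.5 medium / 0.8 large): small effect.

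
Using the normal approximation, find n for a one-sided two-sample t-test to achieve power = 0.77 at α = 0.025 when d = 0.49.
n = 61 per group

Sample size formula (two-sample t-test, normal approximation):
n = 2 · ((z_α + z_β) / d)²

z_α = 1.960 (for α = 0.025, one-sided)
z_β = 0.739 (for power = 0.77)
d = 0.49

n = 2 · ((1.960 + 0.739) / 0.49)²
n = 2 · (5.508)²
n ≈ 60.68
Round up to the next whole number: n = 61 per group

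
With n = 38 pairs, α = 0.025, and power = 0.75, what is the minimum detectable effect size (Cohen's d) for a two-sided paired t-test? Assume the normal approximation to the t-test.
d ≈ 0.47

Minimum detectable effect (paired t-test, normal approximation):
d = (z_{α/2} + z_β) / √n
d = (2.241 + 0.674) / √38
d = 2.916 / 6.164
d ≈ 0.47

By Cohen's convention (0.2 small / 0.5 medium / 0.8 large): small effect.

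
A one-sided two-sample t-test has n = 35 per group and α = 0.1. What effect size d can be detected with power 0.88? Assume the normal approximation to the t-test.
d ≈ 0.59

Minimum detectable effect (two-sample t-test, normal approximation):
d = (z_α + z_β) / √(n/2)
d = (1.282 + 1.175) / √(35/2)
d = 2.457 / 4.183
d ≈ 0.59

By Cohen's convention (0.2 small / 0.5 medium / 0.8 large): medium effect.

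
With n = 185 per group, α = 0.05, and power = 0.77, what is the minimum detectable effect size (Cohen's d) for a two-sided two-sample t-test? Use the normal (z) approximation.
d ≈ 0.28

Minimum detectable effect (two-sample t-test, normal approximation):
d = (z_{α/2} + z_β) / √(n/2)
d = (1.960 + 0.739) / √(185/2)
d = 2.699 / 9.618
d ≈ 0.28

By Cohen's convention (0.2 small / 0.5 medium / 0.8 large): small effect.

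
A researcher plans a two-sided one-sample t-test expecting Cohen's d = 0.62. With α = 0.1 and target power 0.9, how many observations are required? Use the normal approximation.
n = 23

Sample size formula (one-sample t-test, normal approximation):
n = ((z_{α/2} + z_β) / d)²

z_{α/2} = 1.645 (for α = 0.1, two-sided)
z_β = 1.282 (for power = 0.9)
d = 0.62

n = ((1.645 + 1.282) / 0.62)²
n = (4.721)²
n ≈ 22.29
Round up to the next whole number: n = 23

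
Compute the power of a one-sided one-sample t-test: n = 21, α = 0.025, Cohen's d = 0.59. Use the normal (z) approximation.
Power ≈ 0.77

Power calculation (one-sample t-test, normal approximation):
z_β = d · √n - z_α
z_β = 0.59 · √21 - 1.960
z_β = 0.59 · 4.583 - 1.960
z_β = 0.744

Power = Φ(z_β) = Φ(0.744) ≈ 0.771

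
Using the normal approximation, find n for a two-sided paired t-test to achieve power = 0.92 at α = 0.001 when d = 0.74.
n = 41 pairs

Sample size formula (paired t-test, normal approximation):
n = ((z_{α/2} + z_β) / d)²

z_{α/2} = 3.291 (for α = 0.001, two-sided)
z_β = 1.405 (for power = 0.92)
d = 0.74

n = ((3.291 + 1.405) / 0.74)²
n = (6.346)²
n ≈ 40.27
Round up to the next whole number: n = 41 pairs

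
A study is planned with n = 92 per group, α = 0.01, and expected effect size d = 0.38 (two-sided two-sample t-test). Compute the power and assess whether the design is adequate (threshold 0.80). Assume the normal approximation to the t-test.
Power ≈ 0.50; the study is underpowered (power < 0.80)

Power calculation (two-sample t-test, normal approximation):
z_β = d · √(n/2) - z_{α/2}
z_β = 0.38 · √(92/2) - 2.576
z_β = 0.38 · 6.782 - 2.576
z_β = 0.001

Power = Φ(z_β) = Φ(0.001) ≈ 0.501

Effect size d = 0.38 is small by Cohen's convention (0.2/0.5/0.8).

Threshold: power ≥ 0.80 is conventionally adequate.
Power ≈ 0.50 → the study is underpowered (power < 0.80).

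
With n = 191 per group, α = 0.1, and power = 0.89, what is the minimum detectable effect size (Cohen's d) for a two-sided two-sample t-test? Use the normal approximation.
d ≈ 0.29

Minimum detectable effect (two-sample t-test, normal approximation):
d = (z_{α/2} + z_β) / √(n/2)
d = (1.645 + 1.227) / √(191/2)
d = 2.871 / 9.772
d ≈ 0.29

By Cohen's convention (0.2 small / 0.5 medium / 0.8 large): small effect.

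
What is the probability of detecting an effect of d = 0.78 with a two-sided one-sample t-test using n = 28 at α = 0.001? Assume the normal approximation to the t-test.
Power ≈ 0.80

Power calculation (one-sample t-test, normal approximation):
z_β = d · √n - z_{α/2}
z_β = 0.78 · √28 - 3.291
z_β = 0.78 · 5.292 - 3.291
z_β = 0.837

Power = Φ(z_β) = Φ(0.837) ≈ 0.799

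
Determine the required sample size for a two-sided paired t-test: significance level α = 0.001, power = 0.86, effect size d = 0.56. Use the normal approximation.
n = 61 pairs

Sample size formula (paired t-test, normal approximation):
n = ((z_{α/2} + z_β) / d)²

z_{α/2} = 3.291 (for α = 0.001, two-sided)
z_β = 1.080 (for power = 0.86)
d = 0.56

n = ((3.291 + 1.080) / 0.56)²
n = (7.805)²
n ≈ 60.92
Round up to the next whole number: n = 61 pairs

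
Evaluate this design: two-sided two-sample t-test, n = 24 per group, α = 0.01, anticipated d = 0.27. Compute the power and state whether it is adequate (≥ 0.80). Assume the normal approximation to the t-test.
Power ≈ 0.05; the study is underpowered (power < 0.80)

Power calculation (two-sample t-test, normal approximation):
z_β = d · √(n/2) - z_{α/2}
z_β = 0.27 · √(24/2) - 2.576
z_β = 0.27 · 3.464 - 2.576
z_β = -1.641

Power = Φ(z_β) = Φ(-1.641) ≈ 0.050

Effect size d = 0.27 is small by Cohen's convention (0.2/0.5/0.8).

Threshold: power ≥ 0.80 is conventionally adequate.
Power ≈ 0.05 → the study is underpowered (power < 0.80).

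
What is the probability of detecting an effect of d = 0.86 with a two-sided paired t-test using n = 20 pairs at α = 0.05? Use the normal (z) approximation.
Power ≈ 0.97

Power calculation (paired t-test, normal approximation):
z_β = d · √n - z_{α/2}
z_β = 0.86 · √20 - 1.960
z_β = 0.86 · 4.472 - 1.960
z_β = 1.886

Power = Φ(z_β) = Φ(1.886) ≈ 0.970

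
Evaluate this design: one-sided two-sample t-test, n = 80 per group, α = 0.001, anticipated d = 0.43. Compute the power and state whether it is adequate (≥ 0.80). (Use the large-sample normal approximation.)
Power ≈ 0.36; the study is underpowered (power < 0.80)

Power calculation (two-sample t-test, normal approximation):
z_β = d · √(n/2) - z_α
z_β = 0.43 · √(80/2) - 3.090
z_β = 0.43 · 6.325 - 3.090
z_β = -0.371

Power = Φ(z_β) = Φ(-0.371) ≈ 0.355

Effect size d = 0.43 is small by Cohen's convention (0.2/0.5/0.8).

Threshold: power ≥ 0.80 is conventionally adequate.
Power ≈ 0.36 → the study is underpowered (power < 0.80).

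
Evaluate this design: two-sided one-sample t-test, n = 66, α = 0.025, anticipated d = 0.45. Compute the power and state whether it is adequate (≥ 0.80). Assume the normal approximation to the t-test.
Power ≈ 0.92; the study is adequately powered (power ≥ 0.80)

Power calculation (one-sample t-test, normal approximation):
z_β = d · √n - z_{α/2}
z_β = 0.45 · √66 - 2.241
z_β = 0.45 · 8.124 - 2.241
z_β = 1.414

Power = Φ(z_β) = Φ(1.414) ≈ 0.921

Effect size d = 0.45 is small by Cohen's convention (0.2/0.5/0.8).

Threshold: power ≥ 0.80 is conventionally adequate.
Power ≈ 0.92 → the study is adequately powered (power ≥ 0.80).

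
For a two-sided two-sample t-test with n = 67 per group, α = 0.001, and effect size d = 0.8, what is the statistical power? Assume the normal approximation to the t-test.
Power ≈ 0.91

Power calculation (two-sample t-test, normal approximation):
z_β = d · √(n/2) - z_{α/2}
z_β = 0.8 · √(67/2) - 3.291
z_β = 0.8 · 5.788 - 3.291
z_β = 1.340

Power = Φ(z_β) = Φ(1.340) ≈ 0.910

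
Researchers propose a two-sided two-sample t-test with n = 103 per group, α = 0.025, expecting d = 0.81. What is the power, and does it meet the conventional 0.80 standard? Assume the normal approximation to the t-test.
Power ≈ 1.00; the study is adequately powered (power ≥ 0.80)

Power calculation (two-sample t-test, normal approximation):
z_β = d · √(n/2) - z_{α/2}
z_β = 0.81 · √(103/2) - 2.241
z_β = 0.81 · 7.176 - 2.241
z_β = 3.571

Power = Φ(z_β) = Φ(3.571) ≈ 1.000

Effect size d = 0.81 is large by Cohen's convention (0.2/0.5/0.8).

Threshold: power ≥ 0.80 is conventionally adequate.
Power ≈ 1.00 → the study is adequately powered (power ≥ 0.80).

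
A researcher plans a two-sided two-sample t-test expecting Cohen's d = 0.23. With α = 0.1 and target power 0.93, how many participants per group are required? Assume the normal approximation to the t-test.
n = 369 per group

Sample size formula (two-sample t-test, normal approximation):
n = 2 · ((z_{α/2} + z_β) / d)²

z_{α/2} = 1.645 (for α = 0.1, two-sided)
z_β = 1.476 (for power = 0.93)
d = 0.23

n = 2 · ((1.645 + 1.476) / 0.23)²
n = 2 · (13.570)²
n ≈ 368.29
Round up to the next whole number: n = 369 per group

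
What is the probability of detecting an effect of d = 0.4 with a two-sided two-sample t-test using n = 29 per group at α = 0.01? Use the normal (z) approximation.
Power ≈ 0.15

Power calculation (two-sample t-test, normal approximation):
z_β = d · √(n/2) - z_{α/2}
z_β = 0.4 · √(29/2) - 2.576
z_β = 0.4 · 3.808 - 2.576
z_β = -1.053

Power = Φ(z_β) = Φ(-1.053) ≈ 0.146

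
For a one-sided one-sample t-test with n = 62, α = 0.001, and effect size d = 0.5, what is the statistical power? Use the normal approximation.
Power ≈ 0.80

Power calculation (one-sample t-test, normal approximation):
z_β = d · √n - z_α
z_β = 0.5 · √62 - 3.090
z_β = 0.5 · 7.874 - 3.090
z_β = 0.847

Power = Φ(z_β) = Φ(0.847) ≈ 0.801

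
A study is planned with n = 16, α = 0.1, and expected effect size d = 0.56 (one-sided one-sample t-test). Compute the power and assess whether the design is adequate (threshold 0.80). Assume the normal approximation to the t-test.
Power ≈ 0.83; the study is adequately powered (power ≥ 0.80)

Power calculation (one-sample t-test, normal approximation):
z_β = d · √n - z_α
z_β = 0.56 · √16 - 1.282
z_β = 0.56 · 4.000 - 1.282
z_β = 0.958

Power = Φ(z_β) = Φ(0.958) ≈ 0.831

Effect size d = 0.56 is medium by Cohen's convention (0.2/0.5/0.8).

Threshold: power ≥ 0.80 is conventionally adequate.
Power ≈ 0.83 → the study is adequately powered (power ≥ 0.80).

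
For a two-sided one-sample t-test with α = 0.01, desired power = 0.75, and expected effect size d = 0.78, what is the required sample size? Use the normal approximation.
n = 18

Sample size formula (one-sample t-test, normal approximation):
n = ((z_{α/2} + z_β) / d)²

z_{α/2} = 2.576 (for α = 0.01, two-sided)
z_β = 0.674 (for power = 0.75)
d = 0.78

n = ((2.576 + 0.674) / 0.78)²
n = (4.167)²
n ≈ 17.36
Round up to the next whole number: n = 18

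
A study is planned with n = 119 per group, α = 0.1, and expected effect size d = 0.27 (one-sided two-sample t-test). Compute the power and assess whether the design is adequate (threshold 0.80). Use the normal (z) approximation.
Power ≈ 0.79; the study is underpowered (power < 0.80)

Power calculation (two-sample t-test, normal approximation):
z_β = d · √(n/2) - z_α
z_β = 0.27 · √(119/2) - 1.282
z_β = 0.27 · 7.714 - 1.282
z_β = 0.801

Power = Φ(z_β) = Φ(0.801) ≈ 0.788

Effect size d = 0.27 is small by Cohen's convention (0.2/0.5/0.8).

Threshold: power ≥ 0.80 is conventionally adequate.
Power ≈ 0.79 → the study is underpowered (power < 0.80).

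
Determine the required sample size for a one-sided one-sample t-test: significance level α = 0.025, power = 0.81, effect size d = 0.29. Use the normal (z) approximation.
n = 96

Sample size formula (one-sample t-test, normal approximation):
n = ((z_α + z_β) / d)²

z_α = 1.960 (for α = 0.025, one-sided)
z_β = 0.878 (for power = 0.81)
d = 0.29

n = ((1.960 + 0.878) / 0.29)²
n = (9.786)²
n ≈ 95.77
Round up to the next whole number: n = 96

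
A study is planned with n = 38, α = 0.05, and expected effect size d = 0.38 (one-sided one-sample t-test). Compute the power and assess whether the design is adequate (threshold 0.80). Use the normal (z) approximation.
Power ≈ 0.76; the study is underpowered (power < 0.80)

Power calculation (one-sample t-test, normal approximation):
z_β = d · √n - z_α
z_β = 0.38 · √38 - 1.645
z_β = 0.38 · 6.164 - 1.645
z_β = 0.698

Power = Φ(z_β) = Φ(0.698) ≈ 0.757

Effect size d = 0.38 is small by Cohen's convention (0.2/0.5/0.8).

Threshold: power ≥ 0.80 is conventionally adequate.
Power ≈ 0.76 → the study is underpowered (power < 0.80).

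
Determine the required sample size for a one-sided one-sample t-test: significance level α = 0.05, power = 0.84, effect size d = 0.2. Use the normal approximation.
n = 175

Sample size formula (one-sample t-test, normal approximation):
n = ((z_α + z_β) / d)²

z_α = 1.645 (for α = 0.05, one-sided)
z_β = 0.994 (for power = 0.84)
d = 0.2

n = ((1.645 + 0.994) / 0.2)²
n = (13.195)²
n ≈ 174.11
Round up to the next whole number: n = 175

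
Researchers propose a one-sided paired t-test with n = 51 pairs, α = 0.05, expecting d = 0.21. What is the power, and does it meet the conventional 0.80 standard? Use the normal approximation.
Power ≈ 0.44; the study is underpowered (power < 0.80)

Power calculation (paired t-test, normal approximation):
z_β = d · √n - z_α
z_β = 0.21 · √51 - 1.645
z_β = 0.21 · 7.141 - 1.645
z_β = -0.145

Power = Φ(z_β) = Φ(-0.145) ≈ 0.442

Effect size d = 0.21 is small by Cohen's convention (0.2/0.5/0.8).

Threshold: power ≥ 0.80 is conventionally adequate.
Power ≈ 0.44 → the study is underpowered (power < 0.80).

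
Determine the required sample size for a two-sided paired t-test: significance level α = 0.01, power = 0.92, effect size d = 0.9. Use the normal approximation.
n = 20 pairs

Sample size formula (paired t-test, normal approximation):
n = ((z_{α/2} + z_β) / d)²

z_{α/2} = 2.576 (for α = 0.01, two-sided)
z_β = 1.405 (for power = 0.92)
d = 0.9

n = ((2.576 + 1.405) / 0.9)²
n = (4.423)²
n ≈ 19.56
Round up to the next whole number: n = 20 pairs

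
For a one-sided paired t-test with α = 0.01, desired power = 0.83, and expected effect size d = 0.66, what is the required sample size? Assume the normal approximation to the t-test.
n = 25 pairs

Sample size formula (paired t-test, normal approximation):
n = ((z_α + z_β) / d)²

z_α = 2.326 (for α = 0.01, one-sided)
z_β = 0.954 (for power = 0.83)
d = 0.66

n = ((2.326 + 0.954) / 0.66)²
n = (4.970)²
n ≈ 24.70
Round up to the next whole number: n = 25 pairs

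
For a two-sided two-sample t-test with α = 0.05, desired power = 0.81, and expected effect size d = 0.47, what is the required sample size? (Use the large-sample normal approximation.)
n = 73 per group

Sample size formula (two-sample t-test, normal approximation):
n = 2 · ((z_{α/2} + z_β) / d)²

z_{α/2} = 1.960 (for α = 0.05, two-sided)
z_β = 0.878 (for power = 0.81)
d = 0.47

n = 2 · ((1.960 + 0.878) / 0.47)²
n = 2 · (6.038)²
n ≈ 72.91
Round up to the next whole number: n = 73 per group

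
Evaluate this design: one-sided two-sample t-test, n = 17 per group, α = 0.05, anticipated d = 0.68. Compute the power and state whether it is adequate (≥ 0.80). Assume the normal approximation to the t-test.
Power ≈ 0.63; the study is underpowered (power < 0.80)

Power calculation (two-sample t-test, normal approximation):
z_β = d · √(n/2) - z_α
z_β = 0.68 · √(17/2) - 1.645
z_β = 0.68 · 2.915 - 1.645
z_β = 0.338

Power = Φ(z_β) = Φ(0.338) ≈ 0.632

Effect size d = 0.68 is medium by Cohen's convention (0.2/0.5/0.8).

Threshold: power ≥ 0.80 is conventionally adequate.
Power ≈ 0.63 → the study is underpowered (power < 0.80).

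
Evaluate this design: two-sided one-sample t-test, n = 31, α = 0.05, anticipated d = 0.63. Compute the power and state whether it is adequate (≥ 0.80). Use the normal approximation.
Power ≈ 0.94; the study is adequately powered (power ≥ 0.80)

Power calculation (one-sample t-test, normal approximation):
z_β = d · √n - z_{α/2}
z_β = 0.63 · √31 - 1.960
z_β = 0.63 · 5.568 - 1.960
z_β = 1.548

Power = Φ(z_β) = Φ(1.548) ≈ 0.939

Effect size d = 0.63 is medium by Cohen's convention (0.2/0.5/0.8).

Threshold: power ≥ 0.80 is conventionally adequate.
Power ≈ 0.94 → the study is adequately powered (power ≥ 0.80).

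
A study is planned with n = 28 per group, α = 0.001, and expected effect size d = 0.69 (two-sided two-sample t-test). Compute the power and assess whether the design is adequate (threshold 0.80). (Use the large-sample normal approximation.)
Power ≈ 0.24; the study is underpowered (power < 0.80)

Power calculation (two-sample t-test, normal approximation):
z_β = d · √(n/2) - z_{α/2}
z_β = 0.69 · √(28/2) - 3.291
z_β = 0.69 · 3.742 - 3.291
z_β = -0.709

Power = Φ(z_β) = Φ(-0.709) ≈ 0.239

Effect size d = 0.69 is medium by Cohen's convention (0.2/0.5/0.8).

Threshold: power ≥ 0.80 is conventionally adequate.
Power ≈ 0.24 → the study is underpowered (power < 0.80).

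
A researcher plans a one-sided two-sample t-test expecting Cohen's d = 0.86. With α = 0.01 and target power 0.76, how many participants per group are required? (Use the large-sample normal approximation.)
n = 25 per group

Sample size formula (two-sample t-test, normal approximation):
n = 2 · ((z_α + z_β) / d)²

z_α = 2.326 (for α = 0.01, one-sided)
z_β = 0.706 (for power = 0.76)
d = 0.86

n = 2 · ((2.326 + 0.706) / 0.86)²
n = 2 · (3.526)²
n ≈ 24.87
Round up to the next whole number: n = 25 per group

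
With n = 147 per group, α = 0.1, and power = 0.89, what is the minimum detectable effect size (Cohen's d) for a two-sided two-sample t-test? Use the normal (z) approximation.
d ≈ 0.33

Minimum detectable effect (two-sample t-test, normal approximation):
d = (z_{α/2} + z_β) / √(n/2)
d = (1.645 + 1.227) / √(147/2)
d = 2.871 / 8.573
d ≈ 0.33

By Cohen's convention (0.2 small / 0.5 medium / 0.8 large): small effect.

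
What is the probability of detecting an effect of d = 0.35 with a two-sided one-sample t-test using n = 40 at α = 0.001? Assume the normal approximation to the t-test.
Power ≈ 0.14

Power calculation (one-sample t-test, normal approximation):
z_β = d · √n - z_{α/2}
z_β = 0.35 · √40 - 3.291
z_β = 0.35 · 6.325 - 3.291
z_β = -1.077

Power = Φ(z_β) = Φ(-1.077) ≈ 0.141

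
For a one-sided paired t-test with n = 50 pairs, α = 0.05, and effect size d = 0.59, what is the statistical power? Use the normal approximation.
Power ≈ 0.99

Power calculation (paired t-test, normal approximation):
z_β = d · √n - z_α
z_β = 0.59 · √50 - 1.645
z_β = 0.59 · 7.071 - 1.645
z_β = 2.527

Power = Φ(z_β) = Φ(2.527) ≈ 0.994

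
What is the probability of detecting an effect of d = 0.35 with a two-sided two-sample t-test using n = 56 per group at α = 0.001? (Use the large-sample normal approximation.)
Power ≈ 0.08

Power calculation (two-sample t-test, normal approximation):
z_β = d · √(n/2) - z_{α/2}
z_β = 0.35 · √(56/2) - 3.291
z_β = 0.35 · 5.292 - 3.291
z_β = -1.439

Power = Φ(z_β) = Φ(-1.439) ≈ 0.075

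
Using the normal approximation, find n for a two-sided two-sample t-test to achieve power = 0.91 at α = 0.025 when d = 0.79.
n = 42 per group

Sample size formula (two-sample t-test, normal approximation):
n = 2 · ((z_{α/2} + z_β) / d)²

z_{α/2} = 2.241 (for α = 0.025, two-sided)
z_β = 1.341 (for power = 0.91)
d = 0.79

n = 2 · ((2.241 + 1.341) / 0.79)²
n = 2 · (4.534)²
n ≈ 41.11
Round up to the next whole number: n = 42 per group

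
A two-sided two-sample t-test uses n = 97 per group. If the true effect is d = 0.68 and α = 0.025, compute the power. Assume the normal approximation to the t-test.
Power ≈ 0.99

Power calculation (two-sample t-test, normal approximation):
z_β = d · √(n/2) - z_{α/2}
z_β = 0.68 · √(97/2) - 2.241
z_β = 0.68 · 6.964 - 2.241
z_β = 2.494

Power = Φ(z_β) = Φ(2.494) ≈ 0.994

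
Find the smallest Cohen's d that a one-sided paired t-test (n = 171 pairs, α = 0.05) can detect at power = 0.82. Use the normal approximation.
d ≈ 0.20

Minimum detectable effect (paired t-test, normal approximation):
d = (z_α + z_β) / √n
d = (1.645 + 0.915) / √171
d = 2.560 / 13.077
d ≈ 0.20

By Cohen's convention (0.2 small / 0.5 medium / 0.8 large): small effect.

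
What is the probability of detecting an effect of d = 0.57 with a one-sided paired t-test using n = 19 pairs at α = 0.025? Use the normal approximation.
Power ≈ 0.70

Power calculation (paired t-test, normal approximation):
z_β = d · √n - z_α
z_β = 0.57 · √19 - 1.960
z_β = 0.57 · 4.359 - 1.960
z_β = 0.525

Power = Φ(z_β) = Φ(0.525) ≈ 0.700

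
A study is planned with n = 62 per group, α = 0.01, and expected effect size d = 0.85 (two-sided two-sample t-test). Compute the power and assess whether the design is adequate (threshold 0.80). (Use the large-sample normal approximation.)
Power ≈ 0.98; the study is adequately powered (power ≥ 0.80)

Power calculation (two-sample t-test, normal approximation):
z_β = d · √(n/2) - z_{α/2}
z_β = 0.85 · √(62/2) - 2.576
z_β = 0.85 · 5.568 - 2.576
z_β = 2.157

Power = Φ(z_β) = Φ(2.157) ≈ 0.984

Effect size d = 0.85 is large by Cohen's convention (0.2/0.5/0.8).

Threshold: power ≥ 0.80 is conventionally adequate.
Power ≈ 0.98 → the study is adequately powered (power ≥ 0.80).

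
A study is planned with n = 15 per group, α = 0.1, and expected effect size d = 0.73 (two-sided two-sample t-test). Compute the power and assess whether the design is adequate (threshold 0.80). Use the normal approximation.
Power ≈ 0.64; the study is underpowered (power < 0.80)

Power calculation (two-sample t-test, normal approximation):
z_β = d · √(n/2) - z_{α/2}
z_β = 0.73 · √(15/2) - 1.645
z_β = 0.73 · 2.739 - 1.645
z_β = 0.354

Power = Φ(z_β) = Φ(0.354) ≈ 0.638

Effect size d = 0.73 is medium by Cohen's convention (0.2/0.5/0.8).

Threshold: power ≥ 0.80 is conventionally adequate.
Power ≈ 0.64 → the study is underpowered (power < 0.80).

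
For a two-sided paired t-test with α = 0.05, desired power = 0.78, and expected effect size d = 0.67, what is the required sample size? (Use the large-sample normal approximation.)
n = 17 pairs

Sample size formula (paired t-test, normal approximation):
n = ((z_{α/2} + z_β) / d)²

z_{α/2} = 1.960 (for α = 0.05, two-sided)
z_β = 0.772 (for power = 0.78)
d = 0.67

n = ((1.960 + 0.772) / 0.67)²
n = (4.078)²
n ≈ 16.63
Round up to the next whole number: n = 17 pairs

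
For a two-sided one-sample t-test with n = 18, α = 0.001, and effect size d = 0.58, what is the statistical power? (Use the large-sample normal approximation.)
Power ≈ 0.20

Power calculation (one-sample t-test, normal approximation):
z_β = d · √n - z_{α/2}
z_β = 0.58 · √18 - 3.291
z_β = 0.58 · 4.243 - 3.291
z_β = -0.830

Power = Φ(z_β) = Φ(-0.830) ≈ 0.203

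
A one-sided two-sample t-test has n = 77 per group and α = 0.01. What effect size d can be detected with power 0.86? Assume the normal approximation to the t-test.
d ≈ 0.55

Minimum detectable effect (two-sample t-test, normal approximation):
d = (z_α + z_β) / √(n/2)
d = (2.326 + 1.080) / √(77/2)
d = 3.407 / 6.205
d ≈ 0.55

By Cohen's convention (0.2 small / 0.5 medium / 0.8 large): medium effect.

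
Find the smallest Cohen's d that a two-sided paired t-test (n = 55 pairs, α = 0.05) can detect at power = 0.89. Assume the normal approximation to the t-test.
d ≈ 0.43

Minimum detectable effect (paired t-test, normal approximation):
d = (z_{α/2} + z_β) / √n
d = (1.960 + 1.227) / √55
d = 3.186 / 7.416
d ≈ 0.43

By Cohen's convention (0.2 small / 0.5 medium / 0.8 large): small effect.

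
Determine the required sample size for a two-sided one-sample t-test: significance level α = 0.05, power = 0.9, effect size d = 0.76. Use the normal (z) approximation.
n = 19

Sample size formula (one-sample t-test, normal approximation):
n = ((z_{α/2} + z_β) / d)²

z_{α/2} = 1.960 (for α = 0.05, two-sided)
z_β = 1.282 (for power = 0.9)
d = 0.76

n = ((1.960 + 1.282) / 0.76)²
n = (4.266)²
n ≈ 18.20
Round up to the next whole number: n = 19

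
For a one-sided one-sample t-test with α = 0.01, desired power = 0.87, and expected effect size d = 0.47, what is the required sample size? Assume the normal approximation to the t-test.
n = 54

Sample size formula (one-sample t-test, normal approximation):
n = ((z_α + z_β) / d)²

z_α = 2.326 (for α = 0.01, one-sided)
z_β = 1.126 (for power = 0.87)
d = 0.47

n = ((2.326 + 1.126) / 0.47)²
n = (7.345)²
n ≈ 53.95
Round up to the next whole number: n = 54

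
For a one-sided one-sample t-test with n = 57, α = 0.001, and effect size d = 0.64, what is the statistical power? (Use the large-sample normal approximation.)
Power ≈ 0.96

Power calculation (one-sample t-test, normal approximation):
z_β = d · √n - z_α
z_β = 0.64 · √57 - 3.090
z_β = 0.64 · 7.550 - 3.090
z_β = 1.742

Power = Φ(z_β) = Φ(1.742) ≈ 0.959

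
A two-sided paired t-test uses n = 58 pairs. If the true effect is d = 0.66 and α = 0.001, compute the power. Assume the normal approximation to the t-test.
Power ≈ 0.96

Power calculation (paired t-test, normal approximation):
z_β = d · √n - z_{α/2}
z_β = 0.66 · √58 - 3.291
z_β = 0.66 · 7.616 - 3.291
z_β = 1.736

Power = Φ(z_β) = Φ(1.736) ≈ 0.959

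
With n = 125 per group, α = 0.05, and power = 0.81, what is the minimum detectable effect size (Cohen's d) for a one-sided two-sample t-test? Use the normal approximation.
d ≈ 0.32

Minimum detectable effect (two-sample t-test, normal approximation):
d = (z_α + z_β) / √(n/2)
d = (1.645 + 0.878) / √(125/2)
d = 2.523 / 7.906
d ≈ 0.32

By Cohen's convention (0.2 small / 0.5 medium / 0.8 large): small effect.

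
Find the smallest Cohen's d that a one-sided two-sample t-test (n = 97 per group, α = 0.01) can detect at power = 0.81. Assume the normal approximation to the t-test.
d ≈ 0.46

Minimum detectable effect (two-sample t-test, normal approximation):
d = (z_α + z_β) / √(n/2)
d = (2.326 + 0.878) / √(97/2)
d = 3.204 / 6.964
d ≈ 0.46

By Cohen's convention (0.2 small / 0.5 medium / 0.8 large): small effect.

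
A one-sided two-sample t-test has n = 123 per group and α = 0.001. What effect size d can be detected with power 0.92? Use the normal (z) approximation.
d ≈ 0.57

Minimum detectable effect (two-sample t-test, normal approximation):
d = (z_α + z_β) / √(n/2)
d = (3.090 + 1.405) / √(123/2)
d = 4.495 / 7.842
d ≈ 0.57

By Cohen's convention (0.2 small / 0.5 medium / 0.8 large): medium effect.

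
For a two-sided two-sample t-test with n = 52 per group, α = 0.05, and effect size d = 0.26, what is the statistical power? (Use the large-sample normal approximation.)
Power ≈ 0.26

Power calculation (two-sample t-test, normal approximation):
z_β = d · √(n/2) - z_{α/2}
z_β = 0.26 · √(52/2) - 1.960
z_β = 0.26 · 5.099 - 1.960
z_β = -0.634

Power = Φ(z_β) = Φ(-0.634) ≈ 0.263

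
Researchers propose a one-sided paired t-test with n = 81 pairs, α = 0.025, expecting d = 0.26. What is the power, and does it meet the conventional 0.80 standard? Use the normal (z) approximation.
Power ≈ 0.65; the study is underpowered (power < 0.80)

Power calculation (paired t-test, normal approximation):
z_β = d · √n - z_α
z_β = 0.26 · √81 - 1.960
z_β = 0.26 · 9.000 - 1.960
z_β = 0.380

Power = Φ(z_β) = Φ(0.380) ≈ 0.648

Effect size d = 0.26 is small by Cohen's convention (0.2/0.5/0.8).

Threshold: power ≥ 0.80 is conventionally adequate.
Power ≈ 0.65 → the study is underpowered (power < 0.80).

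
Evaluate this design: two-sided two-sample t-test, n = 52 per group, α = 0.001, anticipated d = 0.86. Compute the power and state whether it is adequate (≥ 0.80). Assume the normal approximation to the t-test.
Power ≈ 0.86; the study is adequately powered (power ≥ 0.80)

Power calculation (two-sample t-test, normal approximation):
z_β = d · √(n/2) - z_{α/2}
z_β = 0.86 · √(52/2) - 3.291
z_β = 0.86 · 5.099 - 3.291
z_β = 1.095

Power = Φ(z_β) = Φ(1.095) ≈ 0.863

Effect size d = 0.86 is large by Cohen's convention (0.2/0.5/0.8).

Threshold: power ≥ 0.80 is conventionally adequate.
Power ≈ 0.86 → the study is adequately powered (power ≥ 0.80).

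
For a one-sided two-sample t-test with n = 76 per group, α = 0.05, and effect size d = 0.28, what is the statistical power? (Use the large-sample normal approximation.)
Power ≈ 0.53

Power calculation (two-sample t-test, normal approximation):
z_β = d · √(n/2) - z_α
z_β = 0.28 · √(76/2) - 1.645
z_β = 0.28 · 6.164 - 1.645
z_β = 0.081

Power = Φ(z_β) = Φ(0.081) ≈ 0.532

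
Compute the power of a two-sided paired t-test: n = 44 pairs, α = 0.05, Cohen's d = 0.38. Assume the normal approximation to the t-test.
Power ≈ 0.71

Power calculation (paired t-test, normal approximation):
z_β = d · √n - z_{α/2}
z_β = 0.38 · √44 - 1.960
z_β = 0.38 · 6.633 - 1.960
z_β = 0.561

Power = Φ(z_β) = Φ(0.561) ≈ 0.712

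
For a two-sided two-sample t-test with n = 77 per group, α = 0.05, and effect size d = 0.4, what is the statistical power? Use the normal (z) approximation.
Power ≈ 0.70

Power calculation (two-sample t-test, normal approximation):
z_β = d · √(n/2) - z_{α/2}
z_β = 0.4 · √(77/2) - 1.960
z_β = 0.4 · 6.205 - 1.960
z_β = 0.522

Power = Φ(z_β) = Φ(0.522) ≈ 0.699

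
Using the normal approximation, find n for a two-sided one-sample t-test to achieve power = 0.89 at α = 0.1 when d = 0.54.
n = 29

Sample size formula (one-sample t-test, normal approximation):
n = ((z_{α/2} + z_β) / d)²

z_{α/2} = 1.645 (for α = 0.1, two-sided)
z_β = 1.227 (for power = 0.89)
d = 0.54

n = ((1.645 + 1.227) / 0.54)²
n = (5.319)²
n ≈ 28.29
Round up to the next whole number: n = 29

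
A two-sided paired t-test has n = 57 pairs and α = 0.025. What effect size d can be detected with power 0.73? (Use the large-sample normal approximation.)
d ≈ 0.38

Minimum detectable effect (paired t-test, normal approximation):
d = (z_{α/2} + z_β) / √n
d = (2.241 + 0.613) / √57
d = 2.854 / 7.550
d ≈ 0.38

By Cohen's convention (0.2 small / 0.5 medium / 0.8 large): small effect.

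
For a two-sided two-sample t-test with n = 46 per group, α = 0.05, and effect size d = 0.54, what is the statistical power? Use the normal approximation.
Power ≈ 0.74

Power calculation (two-sample t-test, normal approximation):
z_β = d · √(n/2) - z_{α/2}
z_β = 0.54 · √(46/2) - 1.960
z_β = 0.54 · 4.796 - 1.960
z_β = 0.630

Power = Φ(z_β) = Φ(0.630) ≈ 0.736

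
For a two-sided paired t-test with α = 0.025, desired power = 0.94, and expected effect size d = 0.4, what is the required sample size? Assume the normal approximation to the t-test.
n = 91 pairs

Sample size formula (paired t-test, normal approximation):
n = ((z_{α/2} + z_β) / d)²

z_{α/2} = 2.241 (for α = 0.025, two-sided)
z_β = 1.555 (for power = 0.94)
d = 0.4

n = ((2.241 + 1.555) / 0.4)²
n = (9.490)²
n ≈ 90.06
Round up to the next whole number: n = 91 pairs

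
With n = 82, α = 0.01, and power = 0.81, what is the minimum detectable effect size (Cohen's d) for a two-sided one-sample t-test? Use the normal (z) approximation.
d ≈ 0.38

Minimum detectable effect (one-sample t-test, normal approximation):
d = (z_{α/2} + z_β) / √n
d = (2.576 + 0.878) / √82
d = 3.454 / 9.055
d ≈ 0.38

By Cohen's convention (0.2 small / 0.5 medium / 0.8 large): small effect.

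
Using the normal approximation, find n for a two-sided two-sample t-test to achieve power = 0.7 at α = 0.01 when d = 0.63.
n = 49 per group

Sample size formula (two-sample t-test, normal approximation):
n = 2 · ((z_{α/2} + z_β) / d)²

z_{α/2} = 2.576 (for α = 0.01, two-sided)
z_β = 0.524 (for power = 0.7)
d = 0.63

n = 2 · ((2.576 + 0.524) / 0.63)²
n = 2 · (4.921)²
n ≈ 48.43
Round up to the next whole number: n = 49 per group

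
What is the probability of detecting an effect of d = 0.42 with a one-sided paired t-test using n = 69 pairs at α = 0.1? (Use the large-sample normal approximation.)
Power ≈ 0.99

Power calculation (paired t-test, normal approximation):
z_β = d · √n - z_α
z_β = 0.42 · √69 - 1.282
z_β = 0.42 · 8.307 - 1.282
z_β = 2.207

Power = Φ(z_β) = Φ(2.207) ≈ 0.986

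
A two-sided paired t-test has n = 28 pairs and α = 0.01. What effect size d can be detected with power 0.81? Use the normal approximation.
d ≈ 0.65

Minimum detectable effect (paired t-test, normal approximation):
d = (z_{α/2} + z_β) / √n
d = (2.576 + 0.878) / √28
d = 3.454 / 5.292
d ≈ 0.65

By Cohen's convention (0.2 small / 0.5 medium / 0.8 large): medium effect.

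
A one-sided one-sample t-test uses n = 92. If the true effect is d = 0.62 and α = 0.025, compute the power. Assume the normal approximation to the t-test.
Power ≈ 1.00

Power calculation (one-sample t-test, normal approximation):
z_β = d · √n - z_α
z_β = 0.62 · √92 - 1.960
z_β = 0.62 · 9.592 - 1.960
z_β = 3.987

Power = Φ(z_β) = Φ(3.987) ≈ 1.000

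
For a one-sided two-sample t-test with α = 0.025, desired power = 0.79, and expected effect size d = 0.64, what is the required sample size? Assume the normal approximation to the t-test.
n = 38 per group

Sample size formula (two-sample t-test, normal approximation):
n = 2 · ((z_α + z_β) / d)²

z_α = 1.960 (for α = 0.025, one-sided)
z_β = 0.806 (for power = 0.79)
d = 0.64

n = 2 · ((1.960 + 0.806) / 0.64)²
n = 2 · (4.322)²
n ≈ 37.36
Round up to the next whole number: n = 38 per group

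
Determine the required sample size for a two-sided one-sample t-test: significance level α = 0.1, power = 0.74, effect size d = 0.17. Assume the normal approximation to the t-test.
n = 182

Sample size formula (one-sample t-test, normal approximation):
n = ((z_{α/2} + z_β) / d)²

z_{α/2} = 1.645 (for α = 0.1, two-sided)
z_β = 0.643 (for power = 0.74)
d = 0.17

n = ((1.645 + 0.643) / 0.17)²
n = (13.459)²
n ≈ 181.14
Round up to the next whole number: n = 182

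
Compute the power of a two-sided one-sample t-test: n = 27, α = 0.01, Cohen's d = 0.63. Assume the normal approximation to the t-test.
Power ≈ 0.76

Power calculation (one-sample t-test, normal approximation):
z_β = d · √n - z_{α/2}
z_β = 0.63 · √27 - 2.576
z_β = 0.63 · 5.196 - 2.576
z_β = 0.698

Power = Φ(z_β) = Φ(0.698) ≈ 0.757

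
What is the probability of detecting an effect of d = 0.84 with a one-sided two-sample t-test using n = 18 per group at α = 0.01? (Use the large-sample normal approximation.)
Power ≈ 0.58

Power calculation (two-sample t-test, normal approximation):
z_β = d · √(n/2) - z_α
z_β = 0.84 · √(18/2) - 2.326
z_β = 0.84 · 3.000 - 2.326
z_β = 0.194

Power = Φ(z_β) = Φ(0.194) ≈ 0.577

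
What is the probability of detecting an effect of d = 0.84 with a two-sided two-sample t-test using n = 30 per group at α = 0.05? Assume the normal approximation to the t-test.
Power ≈ 0.90

Power calculation (two-sample t-test, normal approximation):
z_β = d · √(n/2) - z_{α/2}
z_β = 0.84 · √(30/2) - 1.960
z_β = 0.84 · 3.873 - 1.960
z_β = 1.293

Power = Φ(z_β) = Φ(1.293) ≈ 0.902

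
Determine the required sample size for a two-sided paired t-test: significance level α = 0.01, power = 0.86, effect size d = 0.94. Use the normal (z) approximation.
n = 16 pairs

Sample size formula (paired t-test, normal approximation):
n = ((z_{α/2} + z_β) / d)²

z_{α/2} = 2.576 (for α = 0.01, two-sided)
z_β = 1.080 (for power = 0.86)
d = 0.94

n = ((2.576 + 1.080) / 0.94)²
n = (3.889)²
n ≈ 15.12
Round up to the next whole number: n = 16 pairs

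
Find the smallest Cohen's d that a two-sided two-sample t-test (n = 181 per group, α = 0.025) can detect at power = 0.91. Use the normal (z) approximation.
d ≈ 0.38

Minimum detectable effect (two-sample t-test, normal approximation):
d = (z_{α/2} + z_β) / √(n/2)
d = (2.241 + 1.341) / √(181/2)
d = 3.582 / 9.513
d ≈ 0.38

By Cohen's convention (0.2 small / 0.5 medium / 0.8 large): small effect.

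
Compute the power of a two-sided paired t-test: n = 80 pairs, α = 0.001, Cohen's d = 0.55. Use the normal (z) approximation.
Power ≈ 0.95

Power calculation (paired t-test, normal approximation):
z_β = d · √n - z_{α/2}
z_β = 0.55 · √80 - 3.291
z_β = 0.55 · 8.944 - 3.291
z_β = 1.629

Power = Φ(z_β) = Φ(1.629) ≈ 0.948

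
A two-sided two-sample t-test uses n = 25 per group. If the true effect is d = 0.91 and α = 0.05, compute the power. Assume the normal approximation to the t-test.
Power ≈ 0.90

Power calculation (two-sample t-test, normal approximation):
z_β = d · √(n/2) - z_{α/2}
z_β = 0.91 · √(25/2) - 1.960
z_β = 0.91 · 3.536 - 1.960
z_β = 1.257

Power = Φ(z_β) = Φ(1.257) ≈ 0.896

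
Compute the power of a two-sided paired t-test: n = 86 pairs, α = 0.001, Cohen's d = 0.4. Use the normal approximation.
Power ≈ 0.66

Power calculation (paired t-test, normal approximation):
z_β = d · √n - z_{α/2}
z_β = 0.4 · √86 - 3.291
z_β = 0.4 · 9.274 - 3.291
z_β = 0.419

Power = Φ(z_β) = Φ(0.419) ≈ 0.662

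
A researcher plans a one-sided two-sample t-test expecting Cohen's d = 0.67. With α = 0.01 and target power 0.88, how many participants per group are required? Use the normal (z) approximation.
n = 55 per group

Sample size formula (two-sample t-test, normal approximation):
n = 2 · ((z_α + z_β) / d)²

z_α = 2.326 (for α = 0.01, one-sided)
z_β = 1.175 (for power = 0.88)
d = 0.67

n = 2 · ((2.326 + 1.175) / 0.67)²
n = 2 · (5.225)²
n ≈ 54.60
Round up to the next whole number: n = 55 per group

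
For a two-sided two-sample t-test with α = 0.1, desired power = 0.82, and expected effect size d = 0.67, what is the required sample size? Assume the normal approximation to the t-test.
n = 30 per group

Sample size formula (two-sample t-test, normal approximation):
n = 2 · ((z_{α/2} + z_β) / d)²

z_{α/2} = 1.645 (for α = 0.1, two-sided)
z_β = 0.915 (for power = 0.82)
d = 0.67

n = 2 · ((1.645 + 0.915) / 0.67)²
n = 2 · (3.821)²
n ≈ 29.20
Round up to the next whole number: n = 30 per group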